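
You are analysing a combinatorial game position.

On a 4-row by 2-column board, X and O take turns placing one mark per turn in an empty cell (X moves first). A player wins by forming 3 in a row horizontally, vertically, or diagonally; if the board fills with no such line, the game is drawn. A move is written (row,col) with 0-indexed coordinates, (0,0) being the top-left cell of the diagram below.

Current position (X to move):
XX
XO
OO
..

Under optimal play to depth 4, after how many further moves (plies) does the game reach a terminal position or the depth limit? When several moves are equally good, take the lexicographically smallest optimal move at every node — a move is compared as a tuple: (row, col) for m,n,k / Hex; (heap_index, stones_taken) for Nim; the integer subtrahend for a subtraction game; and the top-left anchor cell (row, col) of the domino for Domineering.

ply 1, X at XX/XO/OO/.. | (3,0)=-1→XX/XO/OO/X.; (3,1)=+0→XX/XO/OO/.X*
ply 2, O at XX/XO/OO/.X | (3,0)=+0→XX/XO/OO/OX*
ply 3: XX/XO/OO/OX is terminal +0 (X); from XX/XO/OO/.. depth 4

PV length from [XX/XO/OO/..]: 2 plies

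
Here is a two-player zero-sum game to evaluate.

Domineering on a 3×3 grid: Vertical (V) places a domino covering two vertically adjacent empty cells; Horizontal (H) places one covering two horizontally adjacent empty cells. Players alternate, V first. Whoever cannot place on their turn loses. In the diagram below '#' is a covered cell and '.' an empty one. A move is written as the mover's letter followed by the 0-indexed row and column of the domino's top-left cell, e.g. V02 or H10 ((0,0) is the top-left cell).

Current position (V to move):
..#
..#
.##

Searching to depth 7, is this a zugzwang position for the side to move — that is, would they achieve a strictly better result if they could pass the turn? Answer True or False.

[..#/..#/.##] V move#1: V00:+1/#.#/#.#/.##*, V01:+1/.##/.##/.##, V10:-1/..#/#.#/###
[#.#/#.#/.##] end (terminal -1, H#2); searched ..#/..#/.## to 7
suppose V passes — search the same position with H to move:
pass> [..#/..#/.##] H move#1: H00:-1/###/..#/.##, H10:+1/..#/###/.##*
pass> [..#/###/.##] end (terminal -1, V#2); searched ..#/..#/.## to 7
for V: play +1, pass -1

zugzwang(..#/..#/.##, V) = False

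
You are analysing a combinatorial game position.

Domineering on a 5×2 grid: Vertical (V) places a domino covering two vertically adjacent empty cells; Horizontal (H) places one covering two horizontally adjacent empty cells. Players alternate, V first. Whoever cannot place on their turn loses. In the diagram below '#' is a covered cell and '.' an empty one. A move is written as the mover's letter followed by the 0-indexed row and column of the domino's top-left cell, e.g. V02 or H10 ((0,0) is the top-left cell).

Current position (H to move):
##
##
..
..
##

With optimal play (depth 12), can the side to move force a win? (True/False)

[##/##/../../##] H move#1: H20:+1/##/##/##/../##*, H30:+1/##/##/../##/##
[##/##/##/../##] end (terminal -1, V#2); searched ##/##/../../## to 12

H winning at [##/##/../../##]: True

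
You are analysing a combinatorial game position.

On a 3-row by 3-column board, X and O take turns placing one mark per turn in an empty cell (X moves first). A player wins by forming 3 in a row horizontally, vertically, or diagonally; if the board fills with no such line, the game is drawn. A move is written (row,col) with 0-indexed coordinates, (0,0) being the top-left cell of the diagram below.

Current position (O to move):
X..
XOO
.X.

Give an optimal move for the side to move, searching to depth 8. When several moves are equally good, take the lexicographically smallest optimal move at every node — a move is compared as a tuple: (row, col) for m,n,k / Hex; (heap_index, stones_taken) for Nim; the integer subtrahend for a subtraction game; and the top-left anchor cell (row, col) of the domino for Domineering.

O's best at [X../XOO/.X.]: (2,0)

[X../XOO/.X.] O move#1: (0,1):-1/XO./XOO/.X., (0,2):-1/X.O/XOO/.X., (2,0):+0/X../XOO/OX.*, (2,2):-1/X../XOO/.XO
[X../XOO/OX.] X move#2: (0,1):-1/XX./XOO/OX., (0,2):+0/X.X/XOO/OX.*, (2,2):-1/X../XOO/OXX
[X.X/XOO/OX.] O move#3: (0,1):+0/XOX/XOO/OX.*, (2,2):-1/X.X/XOO/OXO
[XOX/XOO/OX.] X move#4: (2,2):+0/XOX/XOO/OXX*
[XOX/XOO/OXX] end (terminal +0, O#5); searched X../XOO/.X. to 8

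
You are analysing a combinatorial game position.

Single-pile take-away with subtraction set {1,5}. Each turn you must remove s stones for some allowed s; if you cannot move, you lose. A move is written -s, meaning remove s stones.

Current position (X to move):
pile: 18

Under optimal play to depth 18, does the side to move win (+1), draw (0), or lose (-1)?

p1 X@[18]: -1[17]-1* -5[13]-1
p2 O@[17]: -1[16]+1* -5[12]+1
p3 X@[16]: -1[15]-1* -5[11]-1
p4 O@[15]: -1[14]+1* -5[10]+1
p5 X@[14]: -1[13]-1* -5[9]-1
p6 O@[13]: -1[12]+1* -5[8]+1
p7 X@[12]: -1[11]-1* -5[7]-1
p8 O@[11]: -1[10]+1* -5[6]+1
p9 X@[10]: -1[9]-1* -5[5]-1
p10 O@[9]: -1[8]+1* -5[4]+1
p11 X@[8]: -1[7]-1* -5[3]-1
p12 O@[7]: -1[6]+1* -5[2]+1
p13 X@[6]: -1[5]-1* -5[1]-1
p14 O@[5]: -1[4]+1* -5[0]+1
p15 X@[4]: -1[3]-1*
p16 O@[3]: -1[2]+1*
p17 X@[2]: -1[1]-1*
p18 O@[1]: -1[0]+1*
p19 X@[0] terminal -1; root [18] d18

value(18, X) = -1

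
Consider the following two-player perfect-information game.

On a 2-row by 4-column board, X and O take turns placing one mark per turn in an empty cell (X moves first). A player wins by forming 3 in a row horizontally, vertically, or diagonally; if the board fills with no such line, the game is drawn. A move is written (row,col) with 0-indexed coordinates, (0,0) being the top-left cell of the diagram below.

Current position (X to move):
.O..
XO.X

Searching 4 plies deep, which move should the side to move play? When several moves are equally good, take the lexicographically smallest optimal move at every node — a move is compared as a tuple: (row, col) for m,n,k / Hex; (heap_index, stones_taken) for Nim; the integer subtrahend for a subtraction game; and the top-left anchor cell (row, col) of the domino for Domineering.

X's best at [.O../XO.X]: (0,0)

ply 1, X at .O../XO.X | (0,0)=+0→XO../XO.X*; (0,2)=+0→.OX./XO.X; (0,3)=+0→.O.X/XO.X; (1,2)=-1→.O../XOXX
ply 2, O at XO../XO.X | (0,2)=+0→XOO./XO.X*; (0,3)=+0→XO.O/XO.X; (1,2)=+0→XO../XOOX
ply 3, X at XOO./XO.X | (0,3)=+0→XOOX/XO.X*; (1,2)=-1→XOO./XOXX
ply 4, O at XOOX/XO.X | (1,2)=+0→XOOX/XOOX*
ply 5: XOOX/XOOX is terminal +0 (X); from .O../XO.X depth 4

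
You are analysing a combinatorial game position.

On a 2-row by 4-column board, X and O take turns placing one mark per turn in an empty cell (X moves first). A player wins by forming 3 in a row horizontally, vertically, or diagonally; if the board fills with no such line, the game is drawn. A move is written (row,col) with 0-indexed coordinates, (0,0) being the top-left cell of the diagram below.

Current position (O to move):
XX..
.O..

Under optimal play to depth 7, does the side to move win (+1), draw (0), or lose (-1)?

[XX../.O..] O move#1: (0,2):+0/XXO./.O..*, (0,3):-1/XX.O/.O.., (1,0):-1/XX../OO.., (1,2):-1/XX../.OO., (1,3):-1/XX../.O.O
[XXO./.O..] X move#2: (0,3):-1/XXOX/.O.., (1,0):+0/XXO./XO..*, (1,2):+0/XXO./.OX., (1,3):+0/XXO./.O.X
[XXO./XO..] O move#3: (0,3):+0/XXOO/XO..*, (1,2):+0/XXO./XOO., (1,3):+0/XXO./XO.O
[XXOO/XO..] X move#4: (1,2):+0/XXOO/XOX.*, (1,3):+0/XXOO/XO.X
[XXOO/XOX.] O move#5: (1,3):+0/XXOO/XOXO*
[XXOO/XOXO] end (terminal +0, X#6); searched XX../.O.. to 7

value(XX../.O.., O) = 0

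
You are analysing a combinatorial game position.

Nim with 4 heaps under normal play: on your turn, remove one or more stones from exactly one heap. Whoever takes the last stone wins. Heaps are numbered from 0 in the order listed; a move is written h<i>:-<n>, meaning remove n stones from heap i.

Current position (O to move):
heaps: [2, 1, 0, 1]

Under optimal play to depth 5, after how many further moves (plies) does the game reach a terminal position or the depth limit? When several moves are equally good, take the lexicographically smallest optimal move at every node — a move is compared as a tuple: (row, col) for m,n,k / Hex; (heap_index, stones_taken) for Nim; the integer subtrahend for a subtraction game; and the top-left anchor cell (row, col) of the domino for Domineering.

[(2,1,0,1)] O move#1: h0:-1:-1/(1,1,0,1), h0:-2:+1/(0,1,0,1)*, h1:-1:-1/(2,0,0,1), h3:-1:-1/(2,1,0,0)
[(0,1,0,1)] X move#2: h1:-1:-1/(0,0,0,1)*, h3:-1:-1/(0,1,0,0)
[(0,0,0,1)] O move#3: h3:-1:+1/(0,0,0,0)*
[(0,0,0,0)] end (terminal -1, X#4); searched (2,1,0,1) to 5

PV length from [(2,1,0,1)]: 3 plies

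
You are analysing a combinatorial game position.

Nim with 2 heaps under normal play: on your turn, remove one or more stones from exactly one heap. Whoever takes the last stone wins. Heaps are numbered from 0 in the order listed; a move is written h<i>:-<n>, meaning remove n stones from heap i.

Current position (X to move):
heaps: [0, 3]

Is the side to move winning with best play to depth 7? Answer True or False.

X winning at [(0,3)]: True

[(0,3)] X move#1: h1:-1:-1/(0,2), h1:-2:-1/(0,1), h1:-3:+1/(0,0)*
[(0,0)] end (terminal -1, O#2); searched (0,3) to 7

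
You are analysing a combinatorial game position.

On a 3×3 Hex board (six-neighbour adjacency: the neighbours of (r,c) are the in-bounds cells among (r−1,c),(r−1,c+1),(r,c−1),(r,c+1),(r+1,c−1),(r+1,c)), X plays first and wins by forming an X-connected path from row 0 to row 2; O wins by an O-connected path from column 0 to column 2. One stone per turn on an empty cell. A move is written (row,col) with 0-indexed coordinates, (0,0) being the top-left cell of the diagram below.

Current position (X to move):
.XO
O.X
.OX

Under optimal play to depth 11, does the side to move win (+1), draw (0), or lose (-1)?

value(.XO/O.X/.OX, X) = +1

[.XO/O.X/.OX] X move#1: (0,0):-1/XXO/O.X/.OX, (1,1):+1/.XO/OXX/.OX*, (2,0):-1/.XO/O.X/XOX
[.XO/OXX/.OX] end (terminal -1, O#2); searched .XO/O.X/.OX to 11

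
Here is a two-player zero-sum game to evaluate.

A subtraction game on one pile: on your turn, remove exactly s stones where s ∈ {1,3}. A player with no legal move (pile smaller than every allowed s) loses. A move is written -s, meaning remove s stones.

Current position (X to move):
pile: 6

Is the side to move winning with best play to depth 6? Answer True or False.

ply 1, X at 6 | -1=-1→5*; -3=-1→3
ply 2, O at 5 | -1=+1→4*; -3=+1→2
ply 3, X at 4 | -1=-1→3*; -3=-1→1
ply 4, O at 3 | -1=+1→2*; -3=+1→0
ply 5, X at 2 | -1=-1→1*
ply 6, O at 1 | -1=+1→0*
ply 7: 0 is terminal -1 (X); from 6 depth 6

X winning at [6]: False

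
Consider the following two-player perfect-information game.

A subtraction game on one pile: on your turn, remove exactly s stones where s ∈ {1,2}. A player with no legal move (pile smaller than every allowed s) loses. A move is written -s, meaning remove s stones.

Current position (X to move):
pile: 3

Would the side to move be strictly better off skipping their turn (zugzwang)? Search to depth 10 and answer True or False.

[3] X move#1: -1:-1/2*, -2:-1/1
[2] O move#2: -1:-1/1, -2:+1/0*
[0] end (terminal -1, X#3); searched 3 to 10
suppose X passes — search the same position with O to move:
pass> [3] O move#1: -1:-1/2*, -2:-1/1
pass> [2] X move#2: -1:-1/1, -2:+1/0*
pass> [0] end (terminal -1, O#3); searched 3 to 10
for X: play -1, pass +1

zugzwang(3, X) = True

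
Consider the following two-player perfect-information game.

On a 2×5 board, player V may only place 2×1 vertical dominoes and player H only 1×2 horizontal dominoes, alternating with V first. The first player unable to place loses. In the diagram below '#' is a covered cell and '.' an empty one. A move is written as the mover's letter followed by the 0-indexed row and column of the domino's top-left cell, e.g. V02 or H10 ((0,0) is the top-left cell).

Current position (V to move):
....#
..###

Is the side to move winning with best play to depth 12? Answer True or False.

p1 V@[....#/..###]: V00[#...#/#.###]-1 V01[.#..#/.####]+1*
p2 H@[.#..#/.####]: H02[.####/.####]-1*
p3 V@[.####/.####]: V00[#####/#####]+1*
p4 H@[#####/#####] terminal -1; root [....#/..###] d12

V winning at [....#/..###]: True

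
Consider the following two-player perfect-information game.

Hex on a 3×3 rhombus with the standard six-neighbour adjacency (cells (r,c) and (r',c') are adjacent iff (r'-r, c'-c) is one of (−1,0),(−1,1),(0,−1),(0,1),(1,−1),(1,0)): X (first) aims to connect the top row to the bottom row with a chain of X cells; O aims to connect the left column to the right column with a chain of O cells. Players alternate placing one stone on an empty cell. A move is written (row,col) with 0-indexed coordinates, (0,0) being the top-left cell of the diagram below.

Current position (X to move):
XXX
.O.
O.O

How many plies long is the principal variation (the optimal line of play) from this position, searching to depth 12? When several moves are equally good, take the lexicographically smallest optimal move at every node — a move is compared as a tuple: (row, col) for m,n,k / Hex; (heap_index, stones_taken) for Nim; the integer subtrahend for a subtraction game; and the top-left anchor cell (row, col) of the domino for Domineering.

p1 X@[XXX/.O./O.O]: (1,0)[XXX/XO./O.O]-1* (1,2)[XXX/.OX/O.O]-1 (2,1)[XXX/.O./OXO]-1
p2 O@[XXX/XO./O.O]: (1,2)[XXX/XOO/O.O]+1* (2,1)[XXX/XO./OOO]+1
p3 X@[XXX/XOO/O.O] terminal -1; root [XXX/.O./O.O] d12

PV length from [XXX/.O./O.O]: 2 plies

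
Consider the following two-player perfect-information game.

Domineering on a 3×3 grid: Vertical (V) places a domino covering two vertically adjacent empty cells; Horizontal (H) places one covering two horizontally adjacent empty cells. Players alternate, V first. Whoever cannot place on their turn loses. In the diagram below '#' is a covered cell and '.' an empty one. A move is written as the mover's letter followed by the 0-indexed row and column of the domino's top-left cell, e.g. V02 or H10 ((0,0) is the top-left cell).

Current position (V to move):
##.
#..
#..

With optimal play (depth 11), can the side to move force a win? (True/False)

V winning at [##./#../#..]: True

[##./#../#..] V move#1: V02:-1/###/#.#/#.., V11:+1/##./##./##.*, V12:+1/##./#.#/#.#
[##./##./##.] end (terminal -1, H#2); searched ##./#../#.. to 11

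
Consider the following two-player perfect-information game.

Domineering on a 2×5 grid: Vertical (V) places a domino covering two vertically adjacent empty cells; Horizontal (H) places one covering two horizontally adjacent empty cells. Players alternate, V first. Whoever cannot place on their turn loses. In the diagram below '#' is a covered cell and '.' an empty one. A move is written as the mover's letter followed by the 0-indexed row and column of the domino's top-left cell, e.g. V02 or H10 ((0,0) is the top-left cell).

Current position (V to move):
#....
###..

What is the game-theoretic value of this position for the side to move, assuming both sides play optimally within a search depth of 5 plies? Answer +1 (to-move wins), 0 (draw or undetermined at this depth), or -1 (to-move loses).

[#..../###..] V move#1: V03:+1/#..#./####.*, V04:-1/#...#/###.#
[#..#./####.] H move#2: H01:-1/####./####.*
[####./####.] V move#3: V04:+1/#####/#####*
[#####/#####] end (terminal -1, H#4); searched #..../###.. to 5

value(#..../###.., V) = +1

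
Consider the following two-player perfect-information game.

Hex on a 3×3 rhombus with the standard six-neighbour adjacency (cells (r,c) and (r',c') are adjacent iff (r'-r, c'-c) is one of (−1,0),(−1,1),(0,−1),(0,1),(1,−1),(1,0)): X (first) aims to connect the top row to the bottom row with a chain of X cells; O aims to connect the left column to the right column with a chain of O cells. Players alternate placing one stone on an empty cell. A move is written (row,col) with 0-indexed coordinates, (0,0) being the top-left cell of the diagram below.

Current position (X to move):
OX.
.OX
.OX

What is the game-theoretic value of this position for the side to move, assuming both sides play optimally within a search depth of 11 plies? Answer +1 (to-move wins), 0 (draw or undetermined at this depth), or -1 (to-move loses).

value(OX./.OX/.OX, X) = +1

ply 1, X at OX./.OX/.OX | (0,2)=+1→OXX/.OX/.OX*; (1,0)=+1→OX./XOX/.OX; (2,0)=+1→OX./.OX/XOX
ply 2: OXX/.OX/.OX is terminal -1 (O); from OX./.OX/.OX depth 11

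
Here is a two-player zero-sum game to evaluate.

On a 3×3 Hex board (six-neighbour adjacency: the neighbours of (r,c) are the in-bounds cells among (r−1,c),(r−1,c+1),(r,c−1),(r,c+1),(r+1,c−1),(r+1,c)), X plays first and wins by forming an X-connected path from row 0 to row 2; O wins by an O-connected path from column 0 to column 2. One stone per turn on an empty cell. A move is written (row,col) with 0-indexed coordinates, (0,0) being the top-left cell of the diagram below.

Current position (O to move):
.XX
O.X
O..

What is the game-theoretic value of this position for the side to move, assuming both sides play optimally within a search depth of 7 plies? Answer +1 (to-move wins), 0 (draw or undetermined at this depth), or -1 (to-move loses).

value(.XX/O.X/O.., O) = -1

p1 O@[.XX/O.X/O..]: (0,0)[OXX/O.X/O..]-1* (1,1)[.XX/OOX/O..]-1 (2,1)[.XX/O.X/OO.]-1 (2,2)[.XX/O.X/O.O]-1
p2 X@[OXX/O.X/O..]: (1,1)[OXX/OXX/O..]+1* (2,1)[OXX/O.X/OX.]+1 (2,2)[OXX/O.X/O.X]+1
p3 O@[OXX/OXX/O..]: (2,1)[OXX/OXX/OO.]-1* (2,2)[OXX/OXX/O.O]-1
p4 X@[OXX/OXX/OO.]: (2,2)[OXX/OXX/OOX]+1*
p5 O@[OXX/OXX/OOX] terminal -1; root [.XX/O.X/O..] d7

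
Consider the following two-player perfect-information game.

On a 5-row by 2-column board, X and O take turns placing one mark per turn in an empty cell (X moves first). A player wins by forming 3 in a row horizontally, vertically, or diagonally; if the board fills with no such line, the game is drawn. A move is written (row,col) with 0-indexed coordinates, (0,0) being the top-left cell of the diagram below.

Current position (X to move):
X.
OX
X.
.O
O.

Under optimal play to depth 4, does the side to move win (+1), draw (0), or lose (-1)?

[X./OX/X./.O/O.] X move#1: (0,1):+0/XX/OX/X./.O/O.*, (2,1):+0/X./OX/XX/.O/O., (3,0):+0/X./OX/X./XO/O., (4,1):+0/X./OX/X./.O/OX
[XX/OX/X./.O/O.] O move#2: (2,1):+0/XX/OX/XO/.O/O.*, (3,0):-1/XX/OX/X./OO/O., (4,1):-1/XX/OX/X./.O/OO
[XX/OX/XO/.O/O.] X move#3: (3,0):-1/XX/OX/XO/XO/O., (4,1):+0/XX/OX/XO/.O/OX*
[XX/OX/XO/.O/OX] O move#4: (3,0):+0/XX/OX/XO/OO/OX*
[XX/OX/XO/OO/OX] end (terminal +0, X#5); searched X./OX/X./.O/O. to 4

value(X./OX/X./.O/O., X) = 0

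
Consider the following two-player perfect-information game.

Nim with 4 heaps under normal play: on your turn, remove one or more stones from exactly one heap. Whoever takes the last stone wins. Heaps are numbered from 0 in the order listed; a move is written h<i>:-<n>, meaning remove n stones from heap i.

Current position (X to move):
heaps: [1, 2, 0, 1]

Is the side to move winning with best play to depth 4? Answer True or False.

X winning at [(1,2,0,1)]: True

ply 1, X at (1,2,0,1) | h0:-1=-1→(0,2,0,1); h1:-1=-1→(1,1,0,1); h1:-2=+1→(1,0,0,1)*; h3:-1=-1→(1,2,0,0)
ply 2, O at (1,0,0,1) | h0:-1=-1→(0,0,0,1)*; h3:-1=-1→(1,0,0,0)
ply 3, X at (0,0,0,1) | h3:-1=+1→(0,0,0,0)*
ply 4: (0,0,0,0) is terminal -1 (O); from (1,2,0,1) depth 4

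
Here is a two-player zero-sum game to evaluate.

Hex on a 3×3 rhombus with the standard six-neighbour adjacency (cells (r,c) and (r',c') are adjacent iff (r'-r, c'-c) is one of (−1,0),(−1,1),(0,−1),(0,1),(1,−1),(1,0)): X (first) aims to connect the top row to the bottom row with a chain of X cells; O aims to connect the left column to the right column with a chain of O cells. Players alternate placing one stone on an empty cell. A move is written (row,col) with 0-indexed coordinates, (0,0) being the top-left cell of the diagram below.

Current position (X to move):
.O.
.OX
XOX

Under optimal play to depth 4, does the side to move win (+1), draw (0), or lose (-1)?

value(.O./.OX/XOX, X) = +1

ply 1, X at .O./.OX/XOX | (0,0)=+1→XO./.OX/XOX*; (0,2)=+1→.OX/.OX/XOX; (1,0)=+1→.O./XOX/XOX
ply 2, O at XO./.OX/XOX | (0,2)=-1→XOO/.OX/XOX*; (1,0)=-1→XO./OOX/XOX
ply 3, X at XOO/.OX/XOX | (1,0)=+1→XOO/XOX/XOX*
ply 4: XOO/XOX/XOX is terminal -1 (O); from .O./.OX/XOX depth 4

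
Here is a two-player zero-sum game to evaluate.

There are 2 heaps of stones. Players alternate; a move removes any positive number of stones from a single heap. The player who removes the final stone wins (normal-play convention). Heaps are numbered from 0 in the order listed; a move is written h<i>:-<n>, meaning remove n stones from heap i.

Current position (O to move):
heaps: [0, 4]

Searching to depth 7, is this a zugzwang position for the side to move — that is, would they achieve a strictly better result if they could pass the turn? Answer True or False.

zugzwang((0,4), O) = False

p1 O@[(0,4)]: h1:-1[(0,3)]-1 h1:-2[(0,2)]-1 h1:-3[(0,1)]-1 h1:-4[(0,0)]+1*
p2 X@[(0,0)] terminal -1; root [(0,4)] d7
pass branch (X moves first from the same position):
  | p1 X@[(0,4)]: h1:-1[(0,3)]-1 h1:-2[(0,2)]-1 h1:-3[(0,1)]-1 h1:-4[(0,0)]+1*
  | p2 O@[(0,0)] terminal -1; root [(0,4)] d7
O moving scores +1; O passing scores -1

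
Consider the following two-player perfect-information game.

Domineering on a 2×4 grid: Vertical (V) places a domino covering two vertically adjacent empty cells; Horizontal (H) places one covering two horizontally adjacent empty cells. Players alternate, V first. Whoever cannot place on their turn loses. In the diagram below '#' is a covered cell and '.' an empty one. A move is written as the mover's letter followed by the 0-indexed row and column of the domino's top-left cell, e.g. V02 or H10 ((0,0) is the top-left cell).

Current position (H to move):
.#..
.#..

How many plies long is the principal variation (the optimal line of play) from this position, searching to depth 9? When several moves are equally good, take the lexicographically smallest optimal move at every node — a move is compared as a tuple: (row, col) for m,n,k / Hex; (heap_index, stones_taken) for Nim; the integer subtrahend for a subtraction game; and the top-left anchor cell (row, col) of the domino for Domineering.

PV length from [.#../.#..]: 3 plies

ply 1, H at .#../.#.. | H02=+1→.###/.#..*; H12=+1→.#../.###
ply 2, V at .###/.#.. | V00=-1→####/##..*
ply 3, H at ####/##.. | H12=+1→####/####*
ply 4: ####/#### is terminal -1 (V); from .#../.#.. depth 9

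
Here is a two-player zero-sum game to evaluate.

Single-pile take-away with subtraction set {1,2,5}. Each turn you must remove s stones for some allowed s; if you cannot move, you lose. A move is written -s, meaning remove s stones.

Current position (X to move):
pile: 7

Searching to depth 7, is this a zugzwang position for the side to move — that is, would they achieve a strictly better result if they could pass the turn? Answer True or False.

zugzwang(7, X) = False

[7] X move#1: -1:+1/6*, -2:-1/5, -5:-1/2
[6] O move#2: -1:-1/5*, -2:-1/4, -5:-1/1
[5] X move#3: -1:-1/4, -2:+1/3*, -5:+1/0
[3] O move#4: -1:-1/2*, -2:-1/1
[2] X move#5: -1:-1/1, -2:+1/0*
[0] end (terminal -1, O#6); searched 7 to 7
suppose X passes — search the same position with O to move:
pass> [7] O move#1: -1:+1/6*, -2:-1/5, -5:-1/2
pass> [6] X move#2: -1:-1/5*, -2:-1/4, -5:-1/1
pass> [5] O move#3: -1:-1/4, -2:+1/3*, -5:+1/0
pass> [3] X move#4: -1:-1/2*, -2:-1/1
pass> [2] O move#5: -1:-1/1, -2:+1/0*
pass> [0] end (terminal -1, X#6); searched 7 to 7
for X: play +1, pass -1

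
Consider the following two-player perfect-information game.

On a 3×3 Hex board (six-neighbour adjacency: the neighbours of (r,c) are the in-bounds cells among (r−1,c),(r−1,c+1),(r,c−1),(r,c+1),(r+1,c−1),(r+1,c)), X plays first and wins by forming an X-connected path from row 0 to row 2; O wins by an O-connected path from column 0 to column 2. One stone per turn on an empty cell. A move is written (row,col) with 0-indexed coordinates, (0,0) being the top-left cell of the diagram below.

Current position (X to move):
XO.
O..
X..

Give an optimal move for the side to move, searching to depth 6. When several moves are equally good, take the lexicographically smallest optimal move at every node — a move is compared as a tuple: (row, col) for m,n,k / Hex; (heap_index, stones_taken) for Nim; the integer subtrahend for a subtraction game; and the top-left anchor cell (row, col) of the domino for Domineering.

ply 1, X at XO./O../X.. | (0,2)=+1→XOX/O../X..*; (1,1)=-1→XO./OX./X..; (1,2)=-1→XO./O.X/X..; (2,1)=-1→XO./O../XX.; (2,2)=-1→XO./O../X.X
ply 2, O at XOX/O../X.. | (1,1)=-1→XOX/OO./X..*; (1,2)=-1→XOX/O.O/X..; (2,1)=-1→XOX/O../XO.; (2,2)=-1→XOX/O../X.O
ply 3, X at XOX/OO./X.. | (1,2)=+1→XOX/OOX/X..*; (2,1)=-1→XOX/OO./XX.; (2,2)=-1→XOX/OO./X.X
ply 4, O at XOX/OOX/X.. | (2,1)=-1→XOX/OOX/XO.*; (2,2)=-1→XOX/OOX/X.O
ply 5, X at XOX/OOX/XO. | (2,2)=+1→XOX/OOX/XOX*
ply 6: XOX/OOX/XOX is terminal -1 (O); from XO./O../X.. depth 6

X's best at [XO./O../X..]: (0,2)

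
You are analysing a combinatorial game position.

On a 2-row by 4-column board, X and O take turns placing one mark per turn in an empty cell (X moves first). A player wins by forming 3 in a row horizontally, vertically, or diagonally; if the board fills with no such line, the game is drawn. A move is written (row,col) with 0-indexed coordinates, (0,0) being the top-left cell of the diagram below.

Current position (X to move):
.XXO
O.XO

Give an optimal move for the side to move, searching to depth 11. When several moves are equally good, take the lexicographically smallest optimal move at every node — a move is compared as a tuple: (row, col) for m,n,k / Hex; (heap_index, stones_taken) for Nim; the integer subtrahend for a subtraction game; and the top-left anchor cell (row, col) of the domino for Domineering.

p1 X@[.XXO/O.XO]: (0,0)[XXXO/O.XO]+1* (1,1)[.XXO/OXXO]+0
p2 O@[XXXO/O.XO] terminal -1; root [.XXO/O.XO] d11

X's best at [.XXO/O.XO]: (0,0)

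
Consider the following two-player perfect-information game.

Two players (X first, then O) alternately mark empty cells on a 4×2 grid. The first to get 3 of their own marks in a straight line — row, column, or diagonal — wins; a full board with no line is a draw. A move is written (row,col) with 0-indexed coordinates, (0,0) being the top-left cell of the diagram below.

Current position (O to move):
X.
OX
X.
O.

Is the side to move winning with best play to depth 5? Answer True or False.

O winning at [X./OX/X./O.]: False

p1 O@[X./OX/X./O.]: (0,1)[XO/OX/X./O.]+0* (2,1)[X./OX/XO/O.]+0 (3,1)[X./OX/X./OO]+0
p2 X@[XO/OX/X./O.]: (2,1)[XO/OX/XX/O.]+0* (3,1)[XO/OX/X./OX]+0
p3 O@[XO/OX/XX/O.]: (3,1)[XO/OX/XX/OO]+0*
p4 X@[XO/OX/XX/OO] terminal +0; root [X./OX/X./O.] d5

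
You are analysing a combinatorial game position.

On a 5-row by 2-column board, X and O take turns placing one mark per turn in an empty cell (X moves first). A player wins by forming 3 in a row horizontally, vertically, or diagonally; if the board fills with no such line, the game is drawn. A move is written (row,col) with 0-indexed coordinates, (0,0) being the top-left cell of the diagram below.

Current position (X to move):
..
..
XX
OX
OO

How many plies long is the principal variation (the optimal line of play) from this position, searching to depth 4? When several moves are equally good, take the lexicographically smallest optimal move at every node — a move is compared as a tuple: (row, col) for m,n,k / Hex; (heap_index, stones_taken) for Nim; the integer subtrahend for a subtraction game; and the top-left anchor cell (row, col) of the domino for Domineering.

PV length from [../../XX/OX/OO]: 3 plies

p1 X@[../../XX/OX/OO]: (0,0)[X./../XX/OX/OO]+1* (0,1)[.X/../XX/OX/OO]+0 (1,0)[../X./XX/OX/OO]+1 (1,1)[../.X/XX/OX/OO]+1
p2 O@[X./../XX/OX/OO]: (0,1)[XO/../XX/OX/OO]-1* (1,0)[X./O./XX/OX/OO]-1 (1,1)[X./.O/XX/OX/OO]-1
p3 X@[XO/../XX/OX/OO]: (1,0)[XO/X./XX/OX/OO]+1* (1,1)[XO/.X/XX/OX/OO]+1
p4 O@[XO/X./XX/OX/OO] terminal -1; root [../../XX/OX/OO] d4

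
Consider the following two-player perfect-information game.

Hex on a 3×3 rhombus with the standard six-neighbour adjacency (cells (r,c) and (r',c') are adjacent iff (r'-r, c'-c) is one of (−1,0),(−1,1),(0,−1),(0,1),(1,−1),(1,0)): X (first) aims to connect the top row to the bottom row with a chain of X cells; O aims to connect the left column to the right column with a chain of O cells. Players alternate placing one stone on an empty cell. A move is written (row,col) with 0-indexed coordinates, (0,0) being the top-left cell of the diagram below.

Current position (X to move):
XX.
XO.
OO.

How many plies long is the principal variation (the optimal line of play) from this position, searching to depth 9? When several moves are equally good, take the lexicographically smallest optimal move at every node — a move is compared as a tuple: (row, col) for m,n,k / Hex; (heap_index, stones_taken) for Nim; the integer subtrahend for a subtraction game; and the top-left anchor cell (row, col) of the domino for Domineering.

ply 1, X at XX./XO./OO. | (0,2)=-1→XXX/XO./OO.*; (1,2)=-1→XX./XOX/OO.; (2,2)=-1→XX./XO./OOX
ply 2, O at XXX/XO./OO. | (1,2)=+1→XXX/XOO/OO.*; (2,2)=+1→XXX/XO./OOO
ply 3: XXX/XOO/OO. is terminal -1 (X); from XX./XO./OO. depth 9

PV length from [XX./XO./OO.]: 2 plies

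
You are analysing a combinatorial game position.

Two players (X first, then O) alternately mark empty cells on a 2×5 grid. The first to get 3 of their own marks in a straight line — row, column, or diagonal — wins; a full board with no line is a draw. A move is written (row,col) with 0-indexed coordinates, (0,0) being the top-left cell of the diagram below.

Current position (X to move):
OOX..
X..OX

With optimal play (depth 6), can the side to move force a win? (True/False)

p1 X@[OOX../X..OX]: (0,3)[OOXX./X..OX]+0* (0,4)[OOX.X/X..OX]+0 (1,1)[OOX../XX.OX]+0 (1,2)[OOX../X.XOX]+0
p2 O@[OOXX./X..OX]: (0,4)[OOXXO/X..OX]+0* (1,1)[OOXX./XO.OX]-1 (1,2)[OOXX./X.OOX]-1
p3 X@[OOXXO/X..OX]: (1,1)[OOXXO/XX.OX]+0* (1,2)[OOXXO/X.XOX]+0
p4 O@[OOXXO/XX.OX]: (1,2)[OOXXO/XXOOX]+0*
p5 X@[OOXXO/XXOOX] terminal +0; root [OOX../X..OX] d6

X winning at [OOX../X..OX]: False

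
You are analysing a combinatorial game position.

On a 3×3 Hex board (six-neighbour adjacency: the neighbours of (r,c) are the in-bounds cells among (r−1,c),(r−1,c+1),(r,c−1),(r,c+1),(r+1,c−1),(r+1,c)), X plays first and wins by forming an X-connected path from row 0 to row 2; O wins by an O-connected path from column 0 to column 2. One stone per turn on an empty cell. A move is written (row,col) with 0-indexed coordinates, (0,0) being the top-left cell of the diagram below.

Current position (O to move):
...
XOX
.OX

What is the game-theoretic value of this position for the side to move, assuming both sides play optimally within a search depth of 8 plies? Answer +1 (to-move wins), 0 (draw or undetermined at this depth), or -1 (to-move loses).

ply 1, O at .../XOX/.OX | (0,0)=-1→O../XOX/.OX*; (0,1)=-1→.O./XOX/.OX; (0,2)=-1→..O/XOX/.OX; (2,0)=-1→.../XOX/OOX
ply 2, X at O../XOX/.OX | (0,1)=+1→OX./XOX/.OX*; (0,2)=+1→O.X/XOX/.OX; (2,0)=+1→O../XOX/XOX
ply 3, O at OX./XOX/.OX | (0,2)=-1→OXO/XOX/.OX*; (2,0)=-1→OX./XOX/OOX
ply 4, X at OXO/XOX/.OX | (2,0)=+1→OXO/XOX/XOX*
ply 5: OXO/XOX/XOX is terminal -1 (O); from .../XOX/.OX depth 8

value(.../XOX/.OX, O) = -1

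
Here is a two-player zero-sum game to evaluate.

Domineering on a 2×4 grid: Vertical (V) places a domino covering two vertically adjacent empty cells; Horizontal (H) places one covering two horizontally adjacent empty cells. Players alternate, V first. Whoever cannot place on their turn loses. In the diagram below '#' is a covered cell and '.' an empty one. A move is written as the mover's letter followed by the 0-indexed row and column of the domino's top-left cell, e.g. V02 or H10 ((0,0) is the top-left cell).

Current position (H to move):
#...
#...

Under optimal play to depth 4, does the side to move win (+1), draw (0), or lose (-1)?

p1 H@[#.../#...]: H01[###./#...]+1* H02[#.##/#...]+1 H11[#.../###.]+1 H12[#.../#.##]+1
p2 V@[###./#...]: V03[####/#..#]-1*
p3 H@[####/#..#]: H11[####/####]+1*
p4 V@[####/####] terminal -1; root [#.../#...] d4

value(#.../#..., H) = +1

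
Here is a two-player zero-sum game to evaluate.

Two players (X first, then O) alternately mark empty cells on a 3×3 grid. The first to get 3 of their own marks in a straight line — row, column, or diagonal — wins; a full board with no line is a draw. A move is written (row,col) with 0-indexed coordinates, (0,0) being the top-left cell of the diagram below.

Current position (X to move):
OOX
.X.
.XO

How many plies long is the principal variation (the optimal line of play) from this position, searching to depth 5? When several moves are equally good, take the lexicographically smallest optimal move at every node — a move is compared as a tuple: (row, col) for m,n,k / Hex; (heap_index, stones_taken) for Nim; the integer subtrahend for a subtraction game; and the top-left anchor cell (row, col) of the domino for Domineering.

PV length from [OOX/.X./.XO]: 3 plies

p1 X@[OOX/.X./.XO]: (1,0)[OOX/XX./.XO]+1* (1,2)[OOX/.XX/.XO]+1 (2,0)[OOX/.X./XXO]+1
p2 O@[OOX/XX./.XO]: (1,2)[OOX/XXO/.XO]-1* (2,0)[OOX/XX./OXO]-1
p3 X@[OOX/XXO/.XO]: (2,0)[OOX/XXO/XXO]+1*
p4 O@[OOX/XXO/XXO] terminal -1; root [OOX/.X./.XO] d5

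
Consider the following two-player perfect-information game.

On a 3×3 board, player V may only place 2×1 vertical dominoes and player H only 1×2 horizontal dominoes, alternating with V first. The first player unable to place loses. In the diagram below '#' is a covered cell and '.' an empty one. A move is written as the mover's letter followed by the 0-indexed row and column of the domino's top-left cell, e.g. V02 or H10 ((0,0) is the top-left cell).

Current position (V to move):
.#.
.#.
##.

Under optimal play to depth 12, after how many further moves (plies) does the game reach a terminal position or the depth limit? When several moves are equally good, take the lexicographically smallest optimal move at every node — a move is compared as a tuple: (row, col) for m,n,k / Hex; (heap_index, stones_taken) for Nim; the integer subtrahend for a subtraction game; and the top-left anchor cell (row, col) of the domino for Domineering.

p1 V@[.#./.#./##.]: V00[##./##./##.]+1* V02[.##/.##/##.]+1 V12[.#./.##/###]+1
p2 H@[##./##./##.] terminal -1; root [.#./.#./##.] d12

PV length from [.#./.#./##.]: 1 ply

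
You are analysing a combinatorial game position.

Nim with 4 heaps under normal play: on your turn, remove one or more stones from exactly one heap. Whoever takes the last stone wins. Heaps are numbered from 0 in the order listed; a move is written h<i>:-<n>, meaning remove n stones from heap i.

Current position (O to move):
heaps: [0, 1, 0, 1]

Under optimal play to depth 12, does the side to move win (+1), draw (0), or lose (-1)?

value((0,1,0,1), O) = -1

[(0,1,0,1)] O move#1: h1:-1:-1/(0,0,0,1)*, h3:-1:-1/(0,1,0,0)
[(0,0,0,1)] X move#2: h3:-1:+1/(0,0,0,0)*
[(0,0,0,0)] end (terminal -1, O#3); searched (0,1,0,1) to 12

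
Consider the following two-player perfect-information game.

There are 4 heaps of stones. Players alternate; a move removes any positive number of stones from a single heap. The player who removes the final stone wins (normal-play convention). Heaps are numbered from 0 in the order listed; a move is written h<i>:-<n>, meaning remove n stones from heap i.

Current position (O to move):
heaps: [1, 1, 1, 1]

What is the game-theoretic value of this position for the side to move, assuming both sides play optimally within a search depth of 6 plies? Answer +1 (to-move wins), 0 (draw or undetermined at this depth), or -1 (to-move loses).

p1 O@[(1,1,1,1)]: h0:-1[(0,1,1,1)]-1* h1:-1[(1,0,1,1)]-1 h2:-1[(1,1,0,1)]-1 h3:-1[(1,1,1,0)]-1
p2 X@[(0,1,1,1)]: h1:-1[(0,0,1,1)]+1* h2:-1[(0,1,0,1)]+1 h3:-1[(0,1,1,0)]+1
p3 O@[(0,0,1,1)]: h2:-1[(0,0,0,1)]-1* h3:-1[(0,0,1,0)]-1
p4 X@[(0,0,0,1)]: h3:-1[(0,0,0,0)]+1*
p5 O@[(0,0,0,0)] terminal -1; root [(1,1,1,1)] d6

value((1,1,1,1), O) = -1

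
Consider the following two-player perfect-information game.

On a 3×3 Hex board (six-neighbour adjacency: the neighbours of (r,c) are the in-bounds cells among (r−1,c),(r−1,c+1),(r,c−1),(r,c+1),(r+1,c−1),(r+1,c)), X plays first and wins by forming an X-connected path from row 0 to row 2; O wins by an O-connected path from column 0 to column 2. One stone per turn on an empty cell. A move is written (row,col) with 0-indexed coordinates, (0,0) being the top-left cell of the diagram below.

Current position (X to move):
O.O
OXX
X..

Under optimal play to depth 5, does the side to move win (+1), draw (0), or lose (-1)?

p1 X@[O.O/OXX/X..]: (0,1)[OXO/OXX/X..]+1* (2,1)[O.O/OXX/XX.]-1 (2,2)[O.O/OXX/X.X]-1
p2 O@[OXO/OXX/X..] terminal -1; root [O.O/OXX/X..] d5

value(O.O/OXX/X.., X) = +1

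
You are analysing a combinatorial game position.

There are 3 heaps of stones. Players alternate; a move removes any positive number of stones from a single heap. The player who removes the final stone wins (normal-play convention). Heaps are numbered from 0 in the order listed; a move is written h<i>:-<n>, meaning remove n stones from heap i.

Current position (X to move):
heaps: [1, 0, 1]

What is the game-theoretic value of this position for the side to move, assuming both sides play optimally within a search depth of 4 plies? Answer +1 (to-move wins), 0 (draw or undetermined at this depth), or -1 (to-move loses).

p1 X@[(1,0,1)]: h0:-1[(0,0,1)]-1* h2:-1[(1,0,0)]-1
p2 O@[(0,0,1)]: h2:-1[(0,0,0)]+1*
p3 X@[(0,0,0)] terminal -1; root [(1,0,1)] d4

value((1,0,1), X) = -1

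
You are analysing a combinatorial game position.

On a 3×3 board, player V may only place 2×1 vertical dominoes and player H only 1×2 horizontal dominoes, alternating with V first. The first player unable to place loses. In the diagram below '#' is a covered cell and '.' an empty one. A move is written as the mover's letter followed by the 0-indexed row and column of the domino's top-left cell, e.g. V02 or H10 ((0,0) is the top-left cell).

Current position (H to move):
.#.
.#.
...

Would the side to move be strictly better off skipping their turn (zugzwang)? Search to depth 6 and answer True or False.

zugzwang(.#./.#./..., H) = False

p1 H@[.#./.#./...]: H20[.#./.#./##.]-1* H21[.#./.#./.##]-1
p2 V@[.#./.#./##.]: V00[##./##./##.]+1* V02[.##/.##/##.]+1 V12[.#./.##/###]+1
p3 H@[##./##./##.] terminal -1; root [.#./.#./...] d6
pass branch (V moves first from the same position):
  | p1 V@[.#./.#./...]: V00[##./##./...]+1* V02[.##/.##/...]+1 V10[.#./##./#..]+1 V12[.#./.##/..#]+1
  | p2 H@[##./##./...]: H20[##./##./##.]-1* H21[##./##./.##]-1
  | p3 V@[##./##./##.]: V02[###/###/##.]+1* V12[##./###/###]+1
  | p4 H@[###/###/##.] terminal -1; root [.#./.#./...] d6
H moving scores -1; H passing scores -1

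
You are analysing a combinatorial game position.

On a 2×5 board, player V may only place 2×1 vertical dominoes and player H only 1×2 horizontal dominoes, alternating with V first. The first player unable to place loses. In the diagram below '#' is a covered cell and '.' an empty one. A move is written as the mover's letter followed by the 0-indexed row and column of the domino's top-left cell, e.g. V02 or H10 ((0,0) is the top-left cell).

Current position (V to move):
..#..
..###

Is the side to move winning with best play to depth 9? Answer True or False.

[..#../..###] V move#1: V00:+1/#.#../#.###*, V01:+1/.##../.####
[#.#../#.###] H move#2: H03:-1/#.###/#.###*
[#.###/#.###] V move#3: V01:+1/#####/#####*
[#####/#####] end (terminal -1, H#4); searched ..#../..### to 9

V winning at [..#../..###]: True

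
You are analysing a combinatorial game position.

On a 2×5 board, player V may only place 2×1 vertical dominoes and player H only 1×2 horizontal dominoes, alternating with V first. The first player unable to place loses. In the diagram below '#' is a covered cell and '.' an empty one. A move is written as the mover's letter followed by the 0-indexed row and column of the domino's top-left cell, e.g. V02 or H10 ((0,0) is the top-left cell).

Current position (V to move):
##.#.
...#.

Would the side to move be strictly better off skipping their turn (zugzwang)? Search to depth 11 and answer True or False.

zugzwang(##.#./...#., V) = False

[##.#./...#.] V move#1: V02:+1/####./..##.*, V04:-1/##.##/...##
[####./..##.] H move#2: H10:-1/####./####.*
[####./####.] V move#3: V04:+1/#####/#####*
[#####/#####] end (terminal -1, H#4); searched ##.#./...#. to 11
suppose V passes — search the same position with H to move:
pass> [##.#./...#.] H move#1: H10:-1/##.#./##.#.*, H11:-1/##.#./.###.
pass> [##.#./##.#.] V move#2: V02:+1/####./####.*, V04:+1/##.##/##.##
pass> [####./####.] end (terminal -1, H#3); searched ##.#./...#. to 11
for V: play +1, pass +1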